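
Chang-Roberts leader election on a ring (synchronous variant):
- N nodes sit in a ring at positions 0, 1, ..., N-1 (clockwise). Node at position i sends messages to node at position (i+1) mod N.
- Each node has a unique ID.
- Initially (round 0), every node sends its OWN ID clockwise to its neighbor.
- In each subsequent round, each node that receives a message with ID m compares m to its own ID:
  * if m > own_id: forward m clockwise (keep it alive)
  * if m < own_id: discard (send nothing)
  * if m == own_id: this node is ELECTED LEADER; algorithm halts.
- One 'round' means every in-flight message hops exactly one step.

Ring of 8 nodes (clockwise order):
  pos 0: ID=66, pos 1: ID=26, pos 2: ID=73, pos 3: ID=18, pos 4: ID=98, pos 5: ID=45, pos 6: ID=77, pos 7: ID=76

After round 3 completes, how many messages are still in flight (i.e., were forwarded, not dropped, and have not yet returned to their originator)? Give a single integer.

Answer: 3

Derivation:
Round 1: pos1(id26) recv 66: fwd; pos2(id73) recv 26: drop; pos3(id18) recv 73: fwd; pos4(id98) recv 18: drop; pos5(id45) recv 98: fwd; pos6(id77) recv 45: drop; pos7(id76) recv 77: fwd; pos0(id66) recv 76: fwd
Round 2: pos2(id73) recv 66: drop; pos4(id98) recv 73: drop; pos6(id77) recv 98: fwd; pos0(id66) recv 77: fwd; pos1(id26) recv 76: fwd
Round 3: pos7(id76) recv 98: fwd; pos1(id26) recv 77: fwd; pos2(id73) recv 76: fwd
After round 3: 3 messages still in flight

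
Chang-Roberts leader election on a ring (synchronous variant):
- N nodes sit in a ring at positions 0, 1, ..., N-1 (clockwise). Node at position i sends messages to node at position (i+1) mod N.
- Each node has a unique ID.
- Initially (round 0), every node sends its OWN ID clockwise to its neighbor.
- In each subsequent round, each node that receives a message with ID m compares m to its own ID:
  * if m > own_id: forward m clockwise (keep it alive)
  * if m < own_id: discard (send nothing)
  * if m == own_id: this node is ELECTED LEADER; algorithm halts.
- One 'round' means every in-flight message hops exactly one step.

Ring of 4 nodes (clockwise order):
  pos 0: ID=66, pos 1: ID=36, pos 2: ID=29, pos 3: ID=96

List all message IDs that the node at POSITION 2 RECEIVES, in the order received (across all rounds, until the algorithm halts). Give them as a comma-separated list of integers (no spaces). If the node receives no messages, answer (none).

Round 1: pos1(id36) recv 66: fwd; pos2(id29) recv 36: fwd; pos3(id96) recv 29: drop; pos0(id66) recv 96: fwd
Round 2: pos2(id29) recv 66: fwd; pos3(id96) recv 36: drop; pos1(id36) recv 96: fwd
Round 3: pos3(id96) recv 66: drop; pos2(id29) recv 96: fwd
Round 4: pos3(id96) recv 96: ELECTED

Answer: 36,66,96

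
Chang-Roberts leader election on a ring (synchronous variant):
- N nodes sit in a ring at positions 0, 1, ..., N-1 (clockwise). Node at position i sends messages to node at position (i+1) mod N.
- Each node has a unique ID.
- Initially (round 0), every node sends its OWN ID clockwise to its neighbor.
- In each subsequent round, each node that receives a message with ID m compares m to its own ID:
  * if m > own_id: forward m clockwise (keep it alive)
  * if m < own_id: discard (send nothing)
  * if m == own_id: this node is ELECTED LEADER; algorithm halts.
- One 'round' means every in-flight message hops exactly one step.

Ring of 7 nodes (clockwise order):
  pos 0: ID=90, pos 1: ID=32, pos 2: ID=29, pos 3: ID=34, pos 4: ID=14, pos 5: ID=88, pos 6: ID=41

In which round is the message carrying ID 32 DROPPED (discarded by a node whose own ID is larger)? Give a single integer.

Answer: 2

Derivation:
Round 1: pos1(id32) recv 90: fwd; pos2(id29) recv 32: fwd; pos3(id34) recv 29: drop; pos4(id14) recv 34: fwd; pos5(id88) recv 14: drop; pos6(id41) recv 88: fwd; pos0(id90) recv 41: drop
Round 2: pos2(id29) recv 90: fwd; pos3(id34) recv 32: drop; pos5(id88) recv 34: drop; pos0(id90) recv 88: drop
Round 3: pos3(id34) recv 90: fwd
Round 4: pos4(id14) recv 90: fwd
Round 5: pos5(id88) recv 90: fwd
Round 6: pos6(id41) recv 90: fwd
Round 7: pos0(id90) recv 90: ELECTED
Message ID 32 originates at pos 1; dropped at pos 3 in round 2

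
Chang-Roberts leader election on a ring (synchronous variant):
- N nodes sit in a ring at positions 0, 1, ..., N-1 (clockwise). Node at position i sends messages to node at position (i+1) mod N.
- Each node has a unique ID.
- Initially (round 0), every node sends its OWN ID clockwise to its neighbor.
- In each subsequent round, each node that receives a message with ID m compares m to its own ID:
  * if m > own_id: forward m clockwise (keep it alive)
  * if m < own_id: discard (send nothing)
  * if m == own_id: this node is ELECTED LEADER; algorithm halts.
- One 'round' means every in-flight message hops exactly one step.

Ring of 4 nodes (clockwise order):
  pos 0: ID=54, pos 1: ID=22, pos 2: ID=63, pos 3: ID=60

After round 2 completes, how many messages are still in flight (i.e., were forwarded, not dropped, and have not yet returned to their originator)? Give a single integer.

Round 1: pos1(id22) recv 54: fwd; pos2(id63) recv 22: drop; pos3(id60) recv 63: fwd; pos0(id54) recv 60: fwd
Round 2: pos2(id63) recv 54: drop; pos0(id54) recv 63: fwd; pos1(id22) recv 60: fwd
After round 2: 2 messages still in flight

Answer: 2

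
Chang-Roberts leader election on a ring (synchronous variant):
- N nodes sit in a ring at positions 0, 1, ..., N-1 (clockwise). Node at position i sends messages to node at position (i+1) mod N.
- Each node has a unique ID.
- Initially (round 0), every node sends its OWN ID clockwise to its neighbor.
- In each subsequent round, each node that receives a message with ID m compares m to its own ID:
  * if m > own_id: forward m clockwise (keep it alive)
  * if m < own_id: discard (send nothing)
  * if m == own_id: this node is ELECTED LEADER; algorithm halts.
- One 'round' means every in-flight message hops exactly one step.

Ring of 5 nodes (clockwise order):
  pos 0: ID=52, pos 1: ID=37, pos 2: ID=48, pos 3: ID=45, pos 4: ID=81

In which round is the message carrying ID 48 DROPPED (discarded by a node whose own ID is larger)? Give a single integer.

Answer: 2

Derivation:
Round 1: pos1(id37) recv 52: fwd; pos2(id48) recv 37: drop; pos3(id45) recv 48: fwd; pos4(id81) recv 45: drop; pos0(id52) recv 81: fwd
Round 2: pos2(id48) recv 52: fwd; pos4(id81) recv 48: drop; pos1(id37) recv 81: fwd
Round 3: pos3(id45) recv 52: fwd; pos2(id48) recv 81: fwd
Round 4: pos4(id81) recv 52: drop; pos3(id45) recv 81: fwd
Round 5: pos4(id81) recv 81: ELECTED
Message ID 48 originates at pos 2; dropped at pos 4 in round 2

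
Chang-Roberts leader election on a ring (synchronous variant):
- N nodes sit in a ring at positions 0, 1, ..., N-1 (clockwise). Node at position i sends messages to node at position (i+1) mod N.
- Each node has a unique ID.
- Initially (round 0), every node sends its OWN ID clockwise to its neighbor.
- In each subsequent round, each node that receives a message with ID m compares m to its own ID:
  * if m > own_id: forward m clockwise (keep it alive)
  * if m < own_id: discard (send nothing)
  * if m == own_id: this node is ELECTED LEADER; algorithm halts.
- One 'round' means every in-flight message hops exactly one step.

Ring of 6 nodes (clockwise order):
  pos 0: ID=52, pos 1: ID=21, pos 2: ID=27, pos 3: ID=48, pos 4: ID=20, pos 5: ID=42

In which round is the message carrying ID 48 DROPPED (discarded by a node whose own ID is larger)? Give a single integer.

Round 1: pos1(id21) recv 52: fwd; pos2(id27) recv 21: drop; pos3(id48) recv 27: drop; pos4(id20) recv 48: fwd; pos5(id42) recv 20: drop; pos0(id52) recv 42: drop
Round 2: pos2(id27) recv 52: fwd; pos5(id42) recv 48: fwd
Round 3: pos3(id48) recv 52: fwd; pos0(id52) recv 48: drop
Round 4: pos4(id20) recv 52: fwd
Round 5: pos5(id42) recv 52: fwd
Round 6: pos0(id52) recv 52: ELECTED
Message ID 48 originates at pos 3; dropped at pos 0 in round 3

Answer: 3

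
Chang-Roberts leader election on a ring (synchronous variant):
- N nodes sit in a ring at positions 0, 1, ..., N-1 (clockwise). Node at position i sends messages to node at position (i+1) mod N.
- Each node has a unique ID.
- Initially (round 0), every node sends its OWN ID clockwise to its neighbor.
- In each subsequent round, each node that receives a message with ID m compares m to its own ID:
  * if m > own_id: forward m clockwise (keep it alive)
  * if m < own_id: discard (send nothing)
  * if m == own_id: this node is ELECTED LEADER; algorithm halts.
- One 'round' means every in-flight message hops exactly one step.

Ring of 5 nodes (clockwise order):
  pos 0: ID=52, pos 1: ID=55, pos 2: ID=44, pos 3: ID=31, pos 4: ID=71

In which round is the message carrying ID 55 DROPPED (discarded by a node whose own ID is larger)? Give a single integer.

Round 1: pos1(id55) recv 52: drop; pos2(id44) recv 55: fwd; pos3(id31) recv 44: fwd; pos4(id71) recv 31: drop; pos0(id52) recv 71: fwd
Round 2: pos3(id31) recv 55: fwd; pos4(id71) recv 44: drop; pos1(id55) recv 71: fwd
Round 3: pos4(id71) recv 55: drop; pos2(id44) recv 71: fwd
Round 4: pos3(id31) recv 71: fwd
Round 5: pos4(id71) recv 71: ELECTED
Message ID 55 originates at pos 1; dropped at pos 4 in round 3

Answer: 3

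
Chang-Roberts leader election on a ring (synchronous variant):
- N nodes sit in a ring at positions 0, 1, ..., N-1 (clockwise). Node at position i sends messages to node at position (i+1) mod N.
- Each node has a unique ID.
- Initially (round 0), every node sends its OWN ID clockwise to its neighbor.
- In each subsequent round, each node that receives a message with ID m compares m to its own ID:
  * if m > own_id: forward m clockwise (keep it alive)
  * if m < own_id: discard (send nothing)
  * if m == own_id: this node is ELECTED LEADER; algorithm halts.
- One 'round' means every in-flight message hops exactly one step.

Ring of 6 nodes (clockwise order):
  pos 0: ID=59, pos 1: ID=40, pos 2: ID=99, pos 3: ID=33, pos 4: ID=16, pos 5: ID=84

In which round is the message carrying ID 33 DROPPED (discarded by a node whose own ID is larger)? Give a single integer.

Answer: 2

Derivation:
Round 1: pos1(id40) recv 59: fwd; pos2(id99) recv 40: drop; pos3(id33) recv 99: fwd; pos4(id16) recv 33: fwd; pos5(id84) recv 16: drop; pos0(id59) recv 84: fwd
Round 2: pos2(id99) recv 59: drop; pos4(id16) recv 99: fwd; pos5(id84) recv 33: drop; pos1(id40) recv 84: fwd
Round 3: pos5(id84) recv 99: fwd; pos2(id99) recv 84: drop
Round 4: pos0(id59) recv 99: fwd
Round 5: pos1(id40) recv 99: fwd
Round 6: pos2(id99) recv 99: ELECTED
Message ID 33 originates at pos 3; dropped at pos 5 in round 2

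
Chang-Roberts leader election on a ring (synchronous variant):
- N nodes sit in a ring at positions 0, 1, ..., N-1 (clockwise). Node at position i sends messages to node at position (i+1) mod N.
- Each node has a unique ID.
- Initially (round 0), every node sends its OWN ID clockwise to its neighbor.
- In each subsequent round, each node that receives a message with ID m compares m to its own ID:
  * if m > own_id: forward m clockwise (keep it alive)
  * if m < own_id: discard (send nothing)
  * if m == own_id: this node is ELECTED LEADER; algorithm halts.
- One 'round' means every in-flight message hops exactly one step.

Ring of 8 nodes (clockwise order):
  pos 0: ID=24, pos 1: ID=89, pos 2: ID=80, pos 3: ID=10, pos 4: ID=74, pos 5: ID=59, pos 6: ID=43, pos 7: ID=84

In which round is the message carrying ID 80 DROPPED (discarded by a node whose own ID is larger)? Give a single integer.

Answer: 5

Derivation:
Round 1: pos1(id89) recv 24: drop; pos2(id80) recv 89: fwd; pos3(id10) recv 80: fwd; pos4(id74) recv 10: drop; pos5(id59) recv 74: fwd; pos6(id43) recv 59: fwd; pos7(id84) recv 43: drop; pos0(id24) recv 84: fwd
Round 2: pos3(id10) recv 89: fwd; pos4(id74) recv 80: fwd; pos6(id43) recv 74: fwd; pos7(id84) recv 59: drop; pos1(id89) recv 84: drop
Round 3: pos4(id74) recv 89: fwd; pos5(id59) recv 80: fwd; pos7(id84) recv 74: drop
Round 4: pos5(id59) recv 89: fwd; pos6(id43) recv 80: fwd
Round 5: pos6(id43) recv 89: fwd; pos7(id84) recv 80: drop
Round 6: pos7(id84) recv 89: fwd
Round 7: pos0(id24) recv 89: fwd
Round 8: pos1(id89) recv 89: ELECTED
Message ID 80 originates at pos 2; dropped at pos 7 in round 5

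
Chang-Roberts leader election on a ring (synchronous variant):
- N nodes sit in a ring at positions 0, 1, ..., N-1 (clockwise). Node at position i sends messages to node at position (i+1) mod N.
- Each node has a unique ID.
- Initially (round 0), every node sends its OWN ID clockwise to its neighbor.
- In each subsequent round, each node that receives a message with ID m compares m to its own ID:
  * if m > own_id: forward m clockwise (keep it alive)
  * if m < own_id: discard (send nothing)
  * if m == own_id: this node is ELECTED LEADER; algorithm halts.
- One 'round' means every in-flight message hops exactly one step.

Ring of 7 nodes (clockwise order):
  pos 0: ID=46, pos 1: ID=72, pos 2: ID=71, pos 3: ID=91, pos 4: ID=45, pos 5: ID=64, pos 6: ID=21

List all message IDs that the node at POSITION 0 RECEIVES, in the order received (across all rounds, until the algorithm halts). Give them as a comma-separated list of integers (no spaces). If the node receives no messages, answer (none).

Answer: 21,64,91

Derivation:
Round 1: pos1(id72) recv 46: drop; pos2(id71) recv 72: fwd; pos3(id91) recv 71: drop; pos4(id45) recv 91: fwd; pos5(id64) recv 45: drop; pos6(id21) recv 64: fwd; pos0(id46) recv 21: drop
Round 2: pos3(id91) recv 72: drop; pos5(id64) recv 91: fwd; pos0(id46) recv 64: fwd
Round 3: pos6(id21) recv 91: fwd; pos1(id72) recv 64: drop
Round 4: pos0(id46) recv 91: fwd
Round 5: pos1(id72) recv 91: fwd
Round 6: pos2(id71) recv 91: fwd
Round 7: pos3(id91) recv 91: ELECTED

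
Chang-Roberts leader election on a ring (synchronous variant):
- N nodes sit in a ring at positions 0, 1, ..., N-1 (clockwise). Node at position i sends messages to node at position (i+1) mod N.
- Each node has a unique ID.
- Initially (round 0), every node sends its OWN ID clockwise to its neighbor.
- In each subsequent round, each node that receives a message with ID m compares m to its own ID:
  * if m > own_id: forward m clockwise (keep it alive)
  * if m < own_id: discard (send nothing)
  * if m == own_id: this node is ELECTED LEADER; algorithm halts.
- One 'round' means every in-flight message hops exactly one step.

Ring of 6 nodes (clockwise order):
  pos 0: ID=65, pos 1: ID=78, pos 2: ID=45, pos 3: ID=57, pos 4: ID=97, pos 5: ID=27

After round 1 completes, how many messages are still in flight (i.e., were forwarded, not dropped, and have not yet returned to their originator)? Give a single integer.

Answer: 2

Derivation:
Round 1: pos1(id78) recv 65: drop; pos2(id45) recv 78: fwd; pos3(id57) recv 45: drop; pos4(id97) recv 57: drop; pos5(id27) recv 97: fwd; pos0(id65) recv 27: drop
After round 1: 2 messages still in flight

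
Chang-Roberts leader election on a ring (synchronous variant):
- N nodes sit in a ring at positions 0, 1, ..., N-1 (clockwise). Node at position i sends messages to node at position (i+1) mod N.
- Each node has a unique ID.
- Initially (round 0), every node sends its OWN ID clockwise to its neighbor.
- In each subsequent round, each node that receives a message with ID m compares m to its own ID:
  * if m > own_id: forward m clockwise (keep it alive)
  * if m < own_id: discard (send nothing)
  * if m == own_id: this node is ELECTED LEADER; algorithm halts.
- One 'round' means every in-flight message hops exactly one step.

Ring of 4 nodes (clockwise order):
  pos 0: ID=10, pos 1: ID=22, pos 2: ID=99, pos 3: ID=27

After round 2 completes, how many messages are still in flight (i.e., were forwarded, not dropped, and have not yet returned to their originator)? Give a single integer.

Answer: 2

Derivation:
Round 1: pos1(id22) recv 10: drop; pos2(id99) recv 22: drop; pos3(id27) recv 99: fwd; pos0(id10) recv 27: fwd
Round 2: pos0(id10) recv 99: fwd; pos1(id22) recv 27: fwd
After round 2: 2 messages still in flight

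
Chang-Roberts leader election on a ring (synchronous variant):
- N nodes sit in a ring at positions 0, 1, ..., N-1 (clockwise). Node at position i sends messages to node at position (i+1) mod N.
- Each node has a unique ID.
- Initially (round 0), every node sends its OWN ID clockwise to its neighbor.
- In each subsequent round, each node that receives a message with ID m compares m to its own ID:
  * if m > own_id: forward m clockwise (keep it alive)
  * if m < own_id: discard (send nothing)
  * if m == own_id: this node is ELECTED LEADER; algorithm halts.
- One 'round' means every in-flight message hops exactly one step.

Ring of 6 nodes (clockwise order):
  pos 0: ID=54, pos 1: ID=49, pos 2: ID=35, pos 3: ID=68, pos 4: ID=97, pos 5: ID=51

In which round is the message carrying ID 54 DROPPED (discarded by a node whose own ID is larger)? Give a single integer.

Round 1: pos1(id49) recv 54: fwd; pos2(id35) recv 49: fwd; pos3(id68) recv 35: drop; pos4(id97) recv 68: drop; pos5(id51) recv 97: fwd; pos0(id54) recv 51: drop
Round 2: pos2(id35) recv 54: fwd; pos3(id68) recv 49: drop; pos0(id54) recv 97: fwd
Round 3: pos3(id68) recv 54: drop; pos1(id49) recv 97: fwd
Round 4: pos2(id35) recv 97: fwd
Round 5: pos3(id68) recv 97: fwd
Round 6: pos4(id97) recv 97: ELECTED
Message ID 54 originates at pos 0; dropped at pos 3 in round 3

Answer: 3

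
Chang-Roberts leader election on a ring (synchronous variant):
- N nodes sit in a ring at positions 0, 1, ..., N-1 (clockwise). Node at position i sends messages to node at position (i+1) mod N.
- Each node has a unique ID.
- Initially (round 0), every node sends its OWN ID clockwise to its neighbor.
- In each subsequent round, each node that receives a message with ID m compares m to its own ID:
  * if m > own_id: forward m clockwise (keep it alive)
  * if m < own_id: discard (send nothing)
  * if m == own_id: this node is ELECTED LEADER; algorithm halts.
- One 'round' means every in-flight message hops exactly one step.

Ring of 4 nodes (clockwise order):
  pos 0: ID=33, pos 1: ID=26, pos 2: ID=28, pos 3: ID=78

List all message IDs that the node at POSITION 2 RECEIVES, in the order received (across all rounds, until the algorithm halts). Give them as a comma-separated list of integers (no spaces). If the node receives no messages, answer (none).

Answer: 26,33,78

Derivation:
Round 1: pos1(id26) recv 33: fwd; pos2(id28) recv 26: drop; pos3(id78) recv 28: drop; pos0(id33) recv 78: fwd
Round 2: pos2(id28) recv 33: fwd; pos1(id26) recv 78: fwd
Round 3: pos3(id78) recv 33: drop; pos2(id28) recv 78: fwd
Round 4: pos3(id78) recv 78: ELECTED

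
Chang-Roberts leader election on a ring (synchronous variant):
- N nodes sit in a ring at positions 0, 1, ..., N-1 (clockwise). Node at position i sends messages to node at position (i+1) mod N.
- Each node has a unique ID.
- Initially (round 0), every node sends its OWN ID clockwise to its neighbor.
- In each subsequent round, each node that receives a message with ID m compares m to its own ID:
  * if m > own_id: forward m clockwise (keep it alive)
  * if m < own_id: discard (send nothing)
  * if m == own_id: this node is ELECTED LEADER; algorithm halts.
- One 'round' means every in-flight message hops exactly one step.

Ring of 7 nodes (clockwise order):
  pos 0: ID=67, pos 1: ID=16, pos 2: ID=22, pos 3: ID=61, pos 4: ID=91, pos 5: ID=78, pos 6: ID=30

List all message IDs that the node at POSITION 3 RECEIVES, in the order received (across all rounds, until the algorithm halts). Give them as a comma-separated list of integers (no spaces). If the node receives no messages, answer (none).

Answer: 22,67,78,91

Derivation:
Round 1: pos1(id16) recv 67: fwd; pos2(id22) recv 16: drop; pos3(id61) recv 22: drop; pos4(id91) recv 61: drop; pos5(id78) recv 91: fwd; pos6(id30) recv 78: fwd; pos0(id67) recv 30: drop
Round 2: pos2(id22) recv 67: fwd; pos6(id30) recv 91: fwd; pos0(id67) recv 78: fwd
Round 3: pos3(id61) recv 67: fwd; pos0(id67) recv 91: fwd; pos1(id16) recv 78: fwd
Round 4: pos4(id91) recv 67: drop; pos1(id16) recv 91: fwd; pos2(id22) recv 78: fwd
Round 5: pos2(id22) recv 91: fwd; pos3(id61) recv 78: fwd
Round 6: pos3(id61) recv 91: fwd; pos4(id91) recv 78: drop
Round 7: pos4(id91) recv 91: ELECTED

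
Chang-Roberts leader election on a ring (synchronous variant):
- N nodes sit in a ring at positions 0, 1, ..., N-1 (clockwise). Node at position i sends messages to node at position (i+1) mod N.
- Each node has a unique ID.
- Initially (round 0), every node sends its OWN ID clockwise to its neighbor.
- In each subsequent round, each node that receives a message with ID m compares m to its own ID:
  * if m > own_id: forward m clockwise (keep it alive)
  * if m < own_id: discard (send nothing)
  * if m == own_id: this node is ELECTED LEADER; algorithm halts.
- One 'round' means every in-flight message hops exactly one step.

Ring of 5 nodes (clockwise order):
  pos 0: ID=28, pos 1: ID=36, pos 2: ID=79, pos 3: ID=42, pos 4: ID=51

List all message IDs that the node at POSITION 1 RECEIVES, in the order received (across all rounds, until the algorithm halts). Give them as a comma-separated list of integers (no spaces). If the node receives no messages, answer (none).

Round 1: pos1(id36) recv 28: drop; pos2(id79) recv 36: drop; pos3(id42) recv 79: fwd; pos4(id51) recv 42: drop; pos0(id28) recv 51: fwd
Round 2: pos4(id51) recv 79: fwd; pos1(id36) recv 51: fwd
Round 3: pos0(id28) recv 79: fwd; pos2(id79) recv 51: drop
Round 4: pos1(id36) recv 79: fwd
Round 5: pos2(id79) recv 79: ELECTED

Answer: 28,51,79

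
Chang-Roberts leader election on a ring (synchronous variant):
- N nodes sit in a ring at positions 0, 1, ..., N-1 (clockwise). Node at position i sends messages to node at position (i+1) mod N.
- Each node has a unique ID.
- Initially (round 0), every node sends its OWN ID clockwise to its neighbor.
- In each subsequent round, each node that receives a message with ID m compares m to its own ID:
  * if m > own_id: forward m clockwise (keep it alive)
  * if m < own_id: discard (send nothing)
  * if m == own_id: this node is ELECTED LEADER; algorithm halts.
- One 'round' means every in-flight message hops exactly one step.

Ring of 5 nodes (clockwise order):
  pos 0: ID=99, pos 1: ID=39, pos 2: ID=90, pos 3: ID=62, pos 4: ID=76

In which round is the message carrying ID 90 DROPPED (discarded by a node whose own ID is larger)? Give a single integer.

Round 1: pos1(id39) recv 99: fwd; pos2(id90) recv 39: drop; pos3(id62) recv 90: fwd; pos4(id76) recv 62: drop; pos0(id99) recv 76: drop
Round 2: pos2(id90) recv 99: fwd; pos4(id76) recv 90: fwd
Round 3: pos3(id62) recv 99: fwd; pos0(id99) recv 90: drop
Round 4: pos4(id76) recv 99: fwd
Round 5: pos0(id99) recv 99: ELECTED
Message ID 90 originates at pos 2; dropped at pos 0 in round 3

Answer: 3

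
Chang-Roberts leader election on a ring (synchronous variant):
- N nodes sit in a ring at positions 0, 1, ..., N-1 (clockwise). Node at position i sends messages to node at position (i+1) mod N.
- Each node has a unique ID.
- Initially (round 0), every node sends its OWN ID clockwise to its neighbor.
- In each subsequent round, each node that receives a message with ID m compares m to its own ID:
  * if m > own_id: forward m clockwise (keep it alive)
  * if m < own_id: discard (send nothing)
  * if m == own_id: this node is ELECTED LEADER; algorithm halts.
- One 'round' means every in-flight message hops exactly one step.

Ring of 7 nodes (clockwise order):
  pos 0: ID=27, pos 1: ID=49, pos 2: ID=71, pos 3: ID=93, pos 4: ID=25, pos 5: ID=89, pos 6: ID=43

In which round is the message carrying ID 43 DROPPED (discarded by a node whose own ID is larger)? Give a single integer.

Round 1: pos1(id49) recv 27: drop; pos2(id71) recv 49: drop; pos3(id93) recv 71: drop; pos4(id25) recv 93: fwd; pos5(id89) recv 25: drop; pos6(id43) recv 89: fwd; pos0(id27) recv 43: fwd
Round 2: pos5(id89) recv 93: fwd; pos0(id27) recv 89: fwd; pos1(id49) recv 43: drop
Round 3: pos6(id43) recv 93: fwd; pos1(id49) recv 89: fwd
Round 4: pos0(id27) recv 93: fwd; pos2(id71) recv 89: fwd
Round 5: pos1(id49) recv 93: fwd; pos3(id93) recv 89: drop
Round 6: pos2(id71) recv 93: fwd
Round 7: pos3(id93) recv 93: ELECTED
Message ID 43 originates at pos 6; dropped at pos 1 in round 2

Answer: 2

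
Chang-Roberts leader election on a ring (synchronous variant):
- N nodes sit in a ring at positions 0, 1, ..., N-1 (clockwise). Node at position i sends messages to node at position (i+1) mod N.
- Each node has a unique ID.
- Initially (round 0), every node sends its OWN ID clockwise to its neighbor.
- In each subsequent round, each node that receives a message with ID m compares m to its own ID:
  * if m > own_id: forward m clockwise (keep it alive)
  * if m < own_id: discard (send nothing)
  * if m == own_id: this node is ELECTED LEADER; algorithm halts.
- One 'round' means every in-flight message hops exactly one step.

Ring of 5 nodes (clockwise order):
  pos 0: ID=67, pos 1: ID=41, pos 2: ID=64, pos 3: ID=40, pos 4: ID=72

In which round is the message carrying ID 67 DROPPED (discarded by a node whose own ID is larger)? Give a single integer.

Round 1: pos1(id41) recv 67: fwd; pos2(id64) recv 41: drop; pos3(id40) recv 64: fwd; pos4(id72) recv 40: drop; pos0(id67) recv 72: fwd
Round 2: pos2(id64) recv 67: fwd; pos4(id72) recv 64: drop; pos1(id41) recv 72: fwd
Round 3: pos3(id40) recv 67: fwd; pos2(id64) recv 72: fwd
Round 4: pos4(id72) recv 67: drop; pos3(id40) recv 72: fwd
Round 5: pos4(id72) recv 72: ELECTED
Message ID 67 originates at pos 0; dropped at pos 4 in round 4

Answer: 4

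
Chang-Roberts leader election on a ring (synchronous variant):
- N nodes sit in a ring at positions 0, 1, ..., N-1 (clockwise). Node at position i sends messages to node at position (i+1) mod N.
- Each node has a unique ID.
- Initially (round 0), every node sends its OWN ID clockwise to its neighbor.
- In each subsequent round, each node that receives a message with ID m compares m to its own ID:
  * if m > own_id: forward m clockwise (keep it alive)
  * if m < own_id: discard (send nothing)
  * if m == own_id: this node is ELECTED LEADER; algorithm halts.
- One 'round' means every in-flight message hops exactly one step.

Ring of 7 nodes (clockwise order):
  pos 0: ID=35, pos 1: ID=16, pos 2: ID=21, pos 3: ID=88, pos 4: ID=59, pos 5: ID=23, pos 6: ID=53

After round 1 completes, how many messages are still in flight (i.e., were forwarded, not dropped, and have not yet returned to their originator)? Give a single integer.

Round 1: pos1(id16) recv 35: fwd; pos2(id21) recv 16: drop; pos3(id88) recv 21: drop; pos4(id59) recv 88: fwd; pos5(id23) recv 59: fwd; pos6(id53) recv 23: drop; pos0(id35) recv 53: fwd
After round 1: 4 messages still in flight

Answer: 4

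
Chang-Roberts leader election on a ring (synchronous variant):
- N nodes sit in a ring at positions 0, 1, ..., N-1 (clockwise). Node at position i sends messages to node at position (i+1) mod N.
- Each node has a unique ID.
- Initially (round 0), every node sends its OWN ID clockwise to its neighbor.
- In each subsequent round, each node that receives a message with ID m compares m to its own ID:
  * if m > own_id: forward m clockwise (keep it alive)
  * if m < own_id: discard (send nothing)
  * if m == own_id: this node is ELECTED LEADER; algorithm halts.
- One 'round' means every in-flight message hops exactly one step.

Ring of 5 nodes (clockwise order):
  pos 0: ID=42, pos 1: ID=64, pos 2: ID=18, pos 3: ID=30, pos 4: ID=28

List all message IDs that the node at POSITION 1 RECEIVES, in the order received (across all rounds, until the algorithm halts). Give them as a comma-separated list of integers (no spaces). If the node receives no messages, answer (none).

Round 1: pos1(id64) recv 42: drop; pos2(id18) recv 64: fwd; pos3(id30) recv 18: drop; pos4(id28) recv 30: fwd; pos0(id42) recv 28: drop
Round 2: pos3(id30) recv 64: fwd; pos0(id42) recv 30: drop
Round 3: pos4(id28) recv 64: fwd
Round 4: pos0(id42) recv 64: fwd
Round 5: pos1(id64) recv 64: ELECTED

Answer: 42,64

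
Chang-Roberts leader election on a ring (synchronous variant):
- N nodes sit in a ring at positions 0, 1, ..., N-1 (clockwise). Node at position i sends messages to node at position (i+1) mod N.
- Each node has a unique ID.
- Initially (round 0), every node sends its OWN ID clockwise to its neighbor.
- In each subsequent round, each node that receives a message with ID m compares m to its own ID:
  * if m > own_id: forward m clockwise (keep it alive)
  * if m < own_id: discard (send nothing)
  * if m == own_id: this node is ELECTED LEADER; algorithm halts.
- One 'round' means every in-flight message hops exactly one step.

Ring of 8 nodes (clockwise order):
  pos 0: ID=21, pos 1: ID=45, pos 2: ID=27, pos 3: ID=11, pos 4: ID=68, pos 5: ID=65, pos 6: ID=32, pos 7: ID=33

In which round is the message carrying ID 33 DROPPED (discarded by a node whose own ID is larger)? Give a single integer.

Answer: 2

Derivation:
Round 1: pos1(id45) recv 21: drop; pos2(id27) recv 45: fwd; pos3(id11) recv 27: fwd; pos4(id68) recv 11: drop; pos5(id65) recv 68: fwd; pos6(id32) recv 65: fwd; pos7(id33) recv 32: drop; pos0(id21) recv 33: fwd
Round 2: pos3(id11) recv 45: fwd; pos4(id68) recv 27: drop; pos6(id32) recv 68: fwd; pos7(id33) recv 65: fwd; pos1(id45) recv 33: drop
Round 3: pos4(id68) recv 45: drop; pos7(id33) recv 68: fwd; pos0(id21) recv 65: fwd
Round 4: pos0(id21) recv 68: fwd; pos1(id45) recv 65: fwd
Round 5: pos1(id45) recv 68: fwd; pos2(id27) recv 65: fwd
Round 6: pos2(id27) recv 68: fwd; pos3(id11) recv 65: fwd
Round 7: pos3(id11) recv 68: fwd; pos4(id68) recv 65: drop
Round 8: pos4(id68) recv 68: ELECTED
Message ID 33 originates at pos 7; dropped at pos 1 in round 2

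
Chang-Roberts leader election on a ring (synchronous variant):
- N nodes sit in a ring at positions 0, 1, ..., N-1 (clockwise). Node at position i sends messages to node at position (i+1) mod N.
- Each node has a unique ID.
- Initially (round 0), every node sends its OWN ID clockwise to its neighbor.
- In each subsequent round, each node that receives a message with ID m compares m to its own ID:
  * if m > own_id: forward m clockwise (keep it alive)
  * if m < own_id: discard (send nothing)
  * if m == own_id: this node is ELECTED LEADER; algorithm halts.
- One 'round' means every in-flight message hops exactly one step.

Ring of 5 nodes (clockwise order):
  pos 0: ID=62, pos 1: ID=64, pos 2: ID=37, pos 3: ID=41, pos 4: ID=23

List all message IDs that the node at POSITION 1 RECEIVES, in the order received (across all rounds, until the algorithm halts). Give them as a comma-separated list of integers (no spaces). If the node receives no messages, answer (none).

Answer: 62,64

Derivation:
Round 1: pos1(id64) recv 62: drop; pos2(id37) recv 64: fwd; pos3(id41) recv 37: drop; pos4(id23) recv 41: fwd; pos0(id62) recv 23: drop
Round 2: pos3(id41) recv 64: fwd; pos0(id62) recv 41: drop
Round 3: pos4(id23) recv 64: fwd
Round 4: pos0(id62) recv 64: fwd
Round 5: pos1(id64) recv 64: ELECTED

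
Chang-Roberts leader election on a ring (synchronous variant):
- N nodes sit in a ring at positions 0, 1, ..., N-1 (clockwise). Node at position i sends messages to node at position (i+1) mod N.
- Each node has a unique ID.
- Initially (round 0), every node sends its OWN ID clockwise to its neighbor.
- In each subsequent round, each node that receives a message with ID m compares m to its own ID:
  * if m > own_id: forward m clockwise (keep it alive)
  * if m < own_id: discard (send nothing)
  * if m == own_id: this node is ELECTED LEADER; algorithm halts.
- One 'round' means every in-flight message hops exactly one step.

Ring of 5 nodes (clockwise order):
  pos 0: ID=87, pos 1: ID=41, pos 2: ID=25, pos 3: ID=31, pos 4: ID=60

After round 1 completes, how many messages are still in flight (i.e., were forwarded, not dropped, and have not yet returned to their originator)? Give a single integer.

Answer: 2

Derivation:
Round 1: pos1(id41) recv 87: fwd; pos2(id25) recv 41: fwd; pos3(id31) recv 25: drop; pos4(id60) recv 31: drop; pos0(id87) recv 60: drop
After round 1: 2 messages still in flight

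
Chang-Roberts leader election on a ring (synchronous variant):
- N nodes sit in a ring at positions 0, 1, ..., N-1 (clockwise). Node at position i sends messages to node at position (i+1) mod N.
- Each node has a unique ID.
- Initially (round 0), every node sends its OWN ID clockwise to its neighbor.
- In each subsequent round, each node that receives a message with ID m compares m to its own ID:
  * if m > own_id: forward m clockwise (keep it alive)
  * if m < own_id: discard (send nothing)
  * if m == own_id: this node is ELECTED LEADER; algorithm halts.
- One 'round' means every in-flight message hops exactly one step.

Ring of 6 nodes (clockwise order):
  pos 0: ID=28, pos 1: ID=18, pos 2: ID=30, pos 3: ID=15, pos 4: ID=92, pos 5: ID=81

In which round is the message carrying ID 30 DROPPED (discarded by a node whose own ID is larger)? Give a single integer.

Round 1: pos1(id18) recv 28: fwd; pos2(id30) recv 18: drop; pos3(id15) recv 30: fwd; pos4(id92) recv 15: drop; pos5(id81) recv 92: fwd; pos0(id28) recv 81: fwd
Round 2: pos2(id30) recv 28: drop; pos4(id92) recv 30: drop; pos0(id28) recv 92: fwd; pos1(id18) recv 81: fwd
Round 3: pos1(id18) recv 92: fwd; pos2(id30) recv 81: fwd
Round 4: pos2(id30) recv 92: fwd; pos3(id15) recv 81: fwd
Round 5: pos3(id15) recv 92: fwd; pos4(id92) recv 81: drop
Round 6: pos4(id92) recv 92: ELECTED
Message ID 30 originates at pos 2; dropped at pos 4 in round 2

Answer: 2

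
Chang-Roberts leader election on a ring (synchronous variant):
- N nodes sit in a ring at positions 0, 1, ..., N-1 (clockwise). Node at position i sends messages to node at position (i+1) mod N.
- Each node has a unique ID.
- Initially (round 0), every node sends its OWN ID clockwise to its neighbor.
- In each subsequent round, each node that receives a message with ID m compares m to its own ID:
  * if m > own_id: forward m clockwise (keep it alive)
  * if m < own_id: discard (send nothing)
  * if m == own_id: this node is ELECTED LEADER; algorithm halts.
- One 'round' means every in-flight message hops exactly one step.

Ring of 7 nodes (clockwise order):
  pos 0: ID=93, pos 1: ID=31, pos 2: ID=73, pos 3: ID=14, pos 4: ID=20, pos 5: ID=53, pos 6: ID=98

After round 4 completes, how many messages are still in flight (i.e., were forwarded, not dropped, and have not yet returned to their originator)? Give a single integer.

Answer: 2

Derivation:
Round 1: pos1(id31) recv 93: fwd; pos2(id73) recv 31: drop; pos3(id14) recv 73: fwd; pos4(id20) recv 14: drop; pos5(id53) recv 20: drop; pos6(id98) recv 53: drop; pos0(id93) recv 98: fwd
Round 2: pos2(id73) recv 93: fwd; pos4(id20) recv 73: fwd; pos1(id31) recv 98: fwd
Round 3: pos3(id14) recv 93: fwd; pos5(id53) recv 73: fwd; pos2(id73) recv 98: fwd
Round 4: pos4(id20) recv 93: fwd; pos6(id98) recv 73: drop; pos3(id14) recv 98: fwd
After round 4: 2 messages still in flight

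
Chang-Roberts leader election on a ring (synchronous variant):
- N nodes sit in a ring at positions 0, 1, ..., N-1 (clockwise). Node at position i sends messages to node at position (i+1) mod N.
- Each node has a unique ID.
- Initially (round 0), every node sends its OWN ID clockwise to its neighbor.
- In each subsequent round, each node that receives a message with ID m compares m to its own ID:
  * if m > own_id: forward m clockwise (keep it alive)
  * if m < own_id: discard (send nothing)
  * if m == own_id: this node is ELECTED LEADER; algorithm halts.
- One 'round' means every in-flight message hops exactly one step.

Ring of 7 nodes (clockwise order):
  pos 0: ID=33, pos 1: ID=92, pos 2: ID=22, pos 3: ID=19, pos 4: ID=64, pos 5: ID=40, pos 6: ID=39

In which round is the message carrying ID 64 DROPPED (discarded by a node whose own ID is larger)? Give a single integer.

Answer: 4

Derivation:
Round 1: pos1(id92) recv 33: drop; pos2(id22) recv 92: fwd; pos3(id19) recv 22: fwd; pos4(id64) recv 19: drop; pos5(id40) recv 64: fwd; pos6(id39) recv 40: fwd; pos0(id33) recv 39: fwd
Round 2: pos3(id19) recv 92: fwd; pos4(id64) recv 22: drop; pos6(id39) recv 64: fwd; pos0(id33) recv 40: fwd; pos1(id92) recv 39: drop
Round 3: pos4(id64) recv 92: fwd; pos0(id33) recv 64: fwd; pos1(id92) recv 40: drop
Round 4: pos5(id40) recv 92: fwd; pos1(id92) recv 64: drop
Round 5: pos6(id39) recv 92: fwd
Round 6: pos0(id33) recv 92: fwd
Round 7: pos1(id92) recv 92: ELECTED
Message ID 64 originates at pos 4; dropped at pos 1 in round 4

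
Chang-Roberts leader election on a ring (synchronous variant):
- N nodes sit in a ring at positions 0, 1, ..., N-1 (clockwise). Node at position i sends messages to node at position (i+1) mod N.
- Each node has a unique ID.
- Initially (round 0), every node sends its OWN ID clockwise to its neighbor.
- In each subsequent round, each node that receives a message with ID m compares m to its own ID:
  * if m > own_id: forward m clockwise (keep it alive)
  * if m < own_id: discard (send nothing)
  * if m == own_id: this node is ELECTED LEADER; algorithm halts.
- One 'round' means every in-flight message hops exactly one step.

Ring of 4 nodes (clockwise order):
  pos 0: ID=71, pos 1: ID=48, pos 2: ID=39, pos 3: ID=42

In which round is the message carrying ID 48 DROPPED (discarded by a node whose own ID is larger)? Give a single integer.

Round 1: pos1(id48) recv 71: fwd; pos2(id39) recv 48: fwd; pos3(id42) recv 39: drop; pos0(id71) recv 42: drop
Round 2: pos2(id39) recv 71: fwd; pos3(id42) recv 48: fwd
Round 3: pos3(id42) recv 71: fwd; pos0(id71) recv 48: drop
Round 4: pos0(id71) recv 71: ELECTED
Message ID 48 originates at pos 1; dropped at pos 0 in round 3

Answer: 3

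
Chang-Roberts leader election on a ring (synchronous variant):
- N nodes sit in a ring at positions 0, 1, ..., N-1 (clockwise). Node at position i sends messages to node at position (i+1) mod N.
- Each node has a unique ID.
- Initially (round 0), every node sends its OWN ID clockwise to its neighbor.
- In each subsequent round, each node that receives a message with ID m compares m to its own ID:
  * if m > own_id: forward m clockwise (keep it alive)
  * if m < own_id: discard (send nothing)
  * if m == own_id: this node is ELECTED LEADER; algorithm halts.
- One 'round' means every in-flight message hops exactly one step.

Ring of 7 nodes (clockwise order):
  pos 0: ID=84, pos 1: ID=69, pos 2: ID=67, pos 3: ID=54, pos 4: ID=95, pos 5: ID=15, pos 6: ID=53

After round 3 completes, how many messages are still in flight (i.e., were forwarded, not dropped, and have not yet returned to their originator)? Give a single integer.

Round 1: pos1(id69) recv 84: fwd; pos2(id67) recv 69: fwd; pos3(id54) recv 67: fwd; pos4(id95) recv 54: drop; pos5(id15) recv 95: fwd; pos6(id53) recv 15: drop; pos0(id84) recv 53: drop
Round 2: pos2(id67) recv 84: fwd; pos3(id54) recv 69: fwd; pos4(id95) recv 67: drop; pos6(id53) recv 95: fwd
Round 3: pos3(id54) recv 84: fwd; pos4(id95) recv 69: drop; pos0(id84) recv 95: fwd
After round 3: 2 messages still in flight

Answer: 2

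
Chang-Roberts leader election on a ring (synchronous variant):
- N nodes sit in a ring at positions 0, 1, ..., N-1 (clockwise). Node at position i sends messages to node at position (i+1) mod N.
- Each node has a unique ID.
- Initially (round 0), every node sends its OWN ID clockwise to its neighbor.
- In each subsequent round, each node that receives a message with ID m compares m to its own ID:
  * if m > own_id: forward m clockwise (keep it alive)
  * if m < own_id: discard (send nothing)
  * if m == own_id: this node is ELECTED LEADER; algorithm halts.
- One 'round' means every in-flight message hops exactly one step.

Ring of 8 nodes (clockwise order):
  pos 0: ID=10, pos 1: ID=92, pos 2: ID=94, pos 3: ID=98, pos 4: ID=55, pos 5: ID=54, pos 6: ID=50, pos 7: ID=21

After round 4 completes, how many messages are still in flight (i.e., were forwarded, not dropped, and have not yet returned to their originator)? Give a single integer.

Answer: 2

Derivation:
Round 1: pos1(id92) recv 10: drop; pos2(id94) recv 92: drop; pos3(id98) recv 94: drop; pos4(id55) recv 98: fwd; pos5(id54) recv 55: fwd; pos6(id50) recv 54: fwd; pos7(id21) recv 50: fwd; pos0(id10) recv 21: fwd
Round 2: pos5(id54) recv 98: fwd; pos6(id50) recv 55: fwd; pos7(id21) recv 54: fwd; pos0(id10) recv 50: fwd; pos1(id92) recv 21: drop
Round 3: pos6(id50) recv 98: fwd; pos7(id21) recv 55: fwd; pos0(id10) recv 54: fwd; pos1(id92) recv 50: drop
Round 4: pos7(id21) recv 98: fwd; pos0(id10) recv 55: fwd; pos1(id92) recv 54: drop
After round 4: 2 messages still in flight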